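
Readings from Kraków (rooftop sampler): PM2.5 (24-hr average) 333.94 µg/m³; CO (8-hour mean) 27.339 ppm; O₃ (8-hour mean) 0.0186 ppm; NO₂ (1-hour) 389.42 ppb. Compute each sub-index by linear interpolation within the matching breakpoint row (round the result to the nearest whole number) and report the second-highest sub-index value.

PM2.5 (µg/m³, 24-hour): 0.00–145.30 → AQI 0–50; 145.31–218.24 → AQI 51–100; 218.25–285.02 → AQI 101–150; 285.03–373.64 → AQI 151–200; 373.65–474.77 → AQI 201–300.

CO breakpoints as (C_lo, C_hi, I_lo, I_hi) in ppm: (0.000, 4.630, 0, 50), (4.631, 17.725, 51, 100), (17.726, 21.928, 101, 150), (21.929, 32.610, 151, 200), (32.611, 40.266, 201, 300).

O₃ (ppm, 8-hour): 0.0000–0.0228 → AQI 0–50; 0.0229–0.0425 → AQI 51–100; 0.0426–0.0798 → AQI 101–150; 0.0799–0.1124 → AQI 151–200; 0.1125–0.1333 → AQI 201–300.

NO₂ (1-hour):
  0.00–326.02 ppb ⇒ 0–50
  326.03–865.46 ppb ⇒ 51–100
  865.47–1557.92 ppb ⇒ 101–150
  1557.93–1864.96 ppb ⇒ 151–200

PM2.5 333.94: bracket 285.03–373.64 → index 151–200; slope 49/88.61, offset 48.91.
AQI = 151 + 49/88.61·48.91 ≈ 178.05 ⇒ 178.
CO 27.339: bracket 21.929–32.610 → index 151–200; slope 49/10.681, offset 5.410.
AQI = 151 + 49/10.681·5.410 ≈ 175.82 ⇒ 176.
O₃: row 0.0000–0.0228 (AQI 0–50). (50−0)·(0.0186−0.0000)/(0.0228−0.0000) + 0 = 50·0.0186/0.0228 + 0 ≈ 40.79 → 41.
NO₂ 389.42: bracket 326.03–865.46 → index 51–100; slope 49/539.43, offset 63.39.
AQI = 51 + 49/539.43·63.39 ≈ 56.76 ⇒ 57.
Sub-indices: PM2.5→178, CO→176, O₃→41, NO₂→57. Ranked high→low: 178, 176, 57, 41. Second-highest sub-index = 176.

176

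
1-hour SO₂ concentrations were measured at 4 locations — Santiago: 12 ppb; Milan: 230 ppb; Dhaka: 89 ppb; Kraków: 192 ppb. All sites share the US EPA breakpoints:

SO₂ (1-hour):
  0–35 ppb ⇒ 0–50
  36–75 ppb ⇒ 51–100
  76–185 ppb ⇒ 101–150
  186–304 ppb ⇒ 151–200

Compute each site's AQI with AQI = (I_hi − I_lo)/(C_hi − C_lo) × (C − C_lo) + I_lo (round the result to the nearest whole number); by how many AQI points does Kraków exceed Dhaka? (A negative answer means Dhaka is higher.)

Santiago: 12 lies in 0–35, so I_lo=0, I_hi=50, C_lo=0, C_hi=35.
(50−0)/(35−0) × (12−0) + 0 = 50/35 × 12 + 0 ≈ 17.14 → 17.
Milan: 230 lies in 186–304, so I_lo=151, I_hi=200, C_lo=186, C_hi=304.
(200−151)/(304−186) × (230−186) + 151 = 49/118 × 44 + 151 ≈ 169.27 → 169.
Dhaka: 89 lies in 76–185, so I_lo=101, I_hi=150, C_lo=76, C_hi=185.
(150−101)/(185−76) × (89−76) + 101 = 49/109 × 13 + 101 ≈ 106.84 → 107.
Kraków 192: bracket 186–304 → index 151–200; slope 49/118, offset 6.
AQI = 151 + 49/118·6 ≈ 153.49 ⇒ 153.
AQIs: Santiago=17, Milan=169, Dhaka=107, Kraków=153. Kraków (153) − Dhaka (107) = 46.

46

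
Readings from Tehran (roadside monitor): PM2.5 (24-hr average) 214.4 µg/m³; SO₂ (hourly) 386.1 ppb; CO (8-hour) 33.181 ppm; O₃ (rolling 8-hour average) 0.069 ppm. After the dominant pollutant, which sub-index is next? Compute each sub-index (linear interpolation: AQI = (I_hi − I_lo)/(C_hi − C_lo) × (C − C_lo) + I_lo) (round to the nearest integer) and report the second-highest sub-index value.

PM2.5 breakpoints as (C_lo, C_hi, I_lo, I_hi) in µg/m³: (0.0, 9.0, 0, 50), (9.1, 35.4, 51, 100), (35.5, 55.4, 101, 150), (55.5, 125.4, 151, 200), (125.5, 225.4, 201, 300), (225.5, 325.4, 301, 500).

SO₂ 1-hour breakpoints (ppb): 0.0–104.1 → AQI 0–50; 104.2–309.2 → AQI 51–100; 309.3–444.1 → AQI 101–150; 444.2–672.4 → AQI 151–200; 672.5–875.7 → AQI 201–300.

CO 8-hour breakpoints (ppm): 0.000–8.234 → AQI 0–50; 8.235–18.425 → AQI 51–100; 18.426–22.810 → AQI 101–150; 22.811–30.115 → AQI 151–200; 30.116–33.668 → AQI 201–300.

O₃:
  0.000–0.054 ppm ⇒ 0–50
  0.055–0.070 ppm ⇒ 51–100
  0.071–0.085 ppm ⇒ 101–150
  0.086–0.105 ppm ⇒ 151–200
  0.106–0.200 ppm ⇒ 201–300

286

PM2.5: 214.4 ∈ [125.5, 225.4] ↔ index [201, 300].
201 + (214.4−125.5)·(300−201)/(225.4−125.5) = 201 + 88.9·99/99.9 ≈ 289.10, so AQI = 289.
SO₂ 386.1: bracket 309.3–444.1 → index 101–150; slope 49/134.8, offset 76.8.
AQI = 101 + 49/134.8·76.8 ≈ 128.92 ⇒ 129.
CO: 33.181 ∈ [30.116, 33.668] ↔ index [201, 300].
201 + (33.181−30.116)·(300−201)/(33.668−30.116) = 201 + 3.065·99/3.552 ≈ 286.43, so AQI = 286.
O₃: 0.069 lies in 0.055–0.070, so I_lo=51, I_hi=100, C_lo=0.055, C_hi=0.070.
(100−51)/(0.070−0.055) × (0.069−0.055) + 51 = 49/0.015 × 0.014 + 51 ≈ 96.73 → 97.
Sub-indices: PM2.5→289, SO₂→129, CO→286, O₃→97. Ranked high→low: 289, 286, 129, 97. Second-highest sub-index = 286.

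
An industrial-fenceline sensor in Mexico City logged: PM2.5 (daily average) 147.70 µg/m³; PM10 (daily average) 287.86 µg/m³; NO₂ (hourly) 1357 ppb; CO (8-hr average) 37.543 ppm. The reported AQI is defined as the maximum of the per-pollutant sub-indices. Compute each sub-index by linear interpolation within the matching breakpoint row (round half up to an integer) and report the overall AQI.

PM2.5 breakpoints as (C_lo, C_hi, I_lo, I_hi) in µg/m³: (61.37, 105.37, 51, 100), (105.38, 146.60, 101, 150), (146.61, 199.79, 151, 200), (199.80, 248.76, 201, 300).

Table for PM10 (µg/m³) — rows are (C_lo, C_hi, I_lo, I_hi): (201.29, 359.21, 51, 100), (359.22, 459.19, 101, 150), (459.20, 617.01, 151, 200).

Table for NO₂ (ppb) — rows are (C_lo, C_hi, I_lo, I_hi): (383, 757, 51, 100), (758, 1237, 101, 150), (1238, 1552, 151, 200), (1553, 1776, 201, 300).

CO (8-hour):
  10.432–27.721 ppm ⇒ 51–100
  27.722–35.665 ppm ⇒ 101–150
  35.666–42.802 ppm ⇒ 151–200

170

PM2.5 147.70: bracket 146.61–199.79 → index 151–200; slope 49/53.18, offset 1.09.
AQI = 151 + 49/53.18·1.09 ≈ 152.00 ⇒ 152.
PM10: 287.86 lies in 201.29–359.21, so I_lo=51, I_hi=100, C_lo=201.29, C_hi=359.21.
(100−51)/(359.21−201.29) × (287.86−201.29) + 51 = 49/157.92 × 86.57 + 51 ≈ 77.86 → 78.
NO₂: row 1238–1552 (AQI 151–200). (200−151)·(1357−1238)/(1552−1238) + 151 = 49·119/314 + 151 ≈ 169.57 → 170.
CO 37.543: bracket 35.666–42.802 → index 151–200; slope 49/7.136, offset 1.877.
AQI = 151 + 49/7.136·1.877 ≈ 163.89 ⇒ 164.
Sub-indices: PM2.5→152, PM10→78, NO₂→170, CO→164. Overall AQI = max = 170; dominant pollutant is NO₂.
AQI 170: Unhealthy.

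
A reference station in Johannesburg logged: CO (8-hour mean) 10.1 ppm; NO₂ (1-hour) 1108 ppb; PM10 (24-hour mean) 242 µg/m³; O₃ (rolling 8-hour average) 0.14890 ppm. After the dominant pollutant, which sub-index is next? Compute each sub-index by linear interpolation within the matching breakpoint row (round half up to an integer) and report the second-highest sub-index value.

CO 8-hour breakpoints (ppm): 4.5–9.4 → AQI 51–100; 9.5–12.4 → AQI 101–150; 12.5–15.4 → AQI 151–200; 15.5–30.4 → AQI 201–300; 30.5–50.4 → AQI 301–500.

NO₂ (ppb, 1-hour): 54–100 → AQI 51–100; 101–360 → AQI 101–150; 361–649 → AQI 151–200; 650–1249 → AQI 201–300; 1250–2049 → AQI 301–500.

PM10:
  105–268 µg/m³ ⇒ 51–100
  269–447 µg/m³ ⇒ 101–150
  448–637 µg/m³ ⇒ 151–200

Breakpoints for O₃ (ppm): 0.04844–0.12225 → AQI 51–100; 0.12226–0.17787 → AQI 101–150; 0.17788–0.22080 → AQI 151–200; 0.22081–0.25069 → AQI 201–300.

124

CO: row 9.5–12.4 (AQI 101–150). (150−101)·(10.1−9.5)/(12.4−9.5) + 101 = 49·0.6/2.9 + 101 ≈ 111.14 → 111.
NO₂: 1108 lies in 650–1249, so I_lo=201, I_hi=300, C_lo=650, C_hi=1249.
(300−201)/(1249−650) × (1108−650) + 201 = 99/599 × 458 + 201 ≈ 276.70 → 277.
PM10: 242 ∈ [105, 268] ↔ index [51, 100].
51 + (242−105)·(100−51)/(268−105) = 51 + 137·49/163 ≈ 92.18, so AQI = 92.
O₃: 0.14890 ∈ [0.12226, 0.17787] ↔ index [101, 150].
101 + (0.14890−0.12226)·(150−101)/(0.17787−0.12226) = 101 + 0.02664·49/0.05561 ≈ 124.47, so AQI = 124.
Sub-indices: CO→111, NO₂→277, PM10→92, O₃→124. Ranked high→low: 277, 124, 111, 92. Second-highest sub-index = 124.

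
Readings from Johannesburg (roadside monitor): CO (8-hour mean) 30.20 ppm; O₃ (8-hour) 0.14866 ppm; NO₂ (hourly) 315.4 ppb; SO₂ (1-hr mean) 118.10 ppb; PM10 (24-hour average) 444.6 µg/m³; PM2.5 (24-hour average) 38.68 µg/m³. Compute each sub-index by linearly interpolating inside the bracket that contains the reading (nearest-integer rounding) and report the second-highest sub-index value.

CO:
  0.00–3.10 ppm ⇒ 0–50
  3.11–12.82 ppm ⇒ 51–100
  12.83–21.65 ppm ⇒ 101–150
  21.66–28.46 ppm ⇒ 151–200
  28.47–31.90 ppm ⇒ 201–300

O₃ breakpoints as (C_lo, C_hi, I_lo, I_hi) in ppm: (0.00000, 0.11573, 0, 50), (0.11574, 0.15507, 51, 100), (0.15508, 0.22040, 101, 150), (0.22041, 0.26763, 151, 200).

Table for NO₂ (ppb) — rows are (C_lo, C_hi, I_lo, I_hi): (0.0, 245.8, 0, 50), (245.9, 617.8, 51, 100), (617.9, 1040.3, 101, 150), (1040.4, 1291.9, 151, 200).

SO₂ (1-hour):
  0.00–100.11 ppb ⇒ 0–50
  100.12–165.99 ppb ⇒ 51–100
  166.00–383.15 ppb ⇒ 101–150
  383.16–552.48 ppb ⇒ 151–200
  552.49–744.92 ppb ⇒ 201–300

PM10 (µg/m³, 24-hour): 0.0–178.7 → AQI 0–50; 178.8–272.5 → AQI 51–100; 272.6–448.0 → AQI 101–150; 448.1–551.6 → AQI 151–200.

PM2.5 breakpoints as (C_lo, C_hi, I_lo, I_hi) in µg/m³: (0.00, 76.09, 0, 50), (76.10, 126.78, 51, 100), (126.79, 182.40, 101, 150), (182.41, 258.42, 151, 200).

CO 30.20: bracket 28.47–31.90 → index 201–300; slope 99/3.43, offset 1.73.
AQI = 201 + 99/3.43·1.73 ≈ 250.93 ⇒ 251.
O₃ 0.14866: bracket 0.11574–0.15507 → index 51–100; slope 49/0.03933, offset 0.03292.
AQI = 51 + 49/0.03933·0.03292 ≈ 92.01 ⇒ 92.
NO₂: 315.4 ∈ [245.9, 617.8] ↔ index [51, 100].
51 + (315.4−245.9)·(100−51)/(617.8−245.9) = 51 + 69.5·49/371.9 ≈ 60.16, so AQI = 60.
SO₂ 118.10: bracket 100.12–165.99 → index 51–100; slope 49/65.87, offset 17.98.
AQI = 51 + 49/65.87·17.98 ≈ 64.38 ⇒ 64.
PM10 444.6: bracket 272.6–448.0 → index 101–150; slope 49/175.4, offset 172.0.
AQI = 101 + 49/175.4·172.0 ≈ 149.05 ⇒ 149.
PM2.5: row 0.00–76.09 (AQI 0–50). (50−0)·(38.68−0.00)/(76.09−0.00) + 0 = 50·38.68/76.09 + 0 ≈ 25.42 → 25.
Sub-indices: CO→251, O₃→92, NO₂→60, SO₂→64, PM10→149, PM2.5→25. Ranked high→low: 251, 149, 92, 64, 60, 25. Second-highest sub-index = 149.

149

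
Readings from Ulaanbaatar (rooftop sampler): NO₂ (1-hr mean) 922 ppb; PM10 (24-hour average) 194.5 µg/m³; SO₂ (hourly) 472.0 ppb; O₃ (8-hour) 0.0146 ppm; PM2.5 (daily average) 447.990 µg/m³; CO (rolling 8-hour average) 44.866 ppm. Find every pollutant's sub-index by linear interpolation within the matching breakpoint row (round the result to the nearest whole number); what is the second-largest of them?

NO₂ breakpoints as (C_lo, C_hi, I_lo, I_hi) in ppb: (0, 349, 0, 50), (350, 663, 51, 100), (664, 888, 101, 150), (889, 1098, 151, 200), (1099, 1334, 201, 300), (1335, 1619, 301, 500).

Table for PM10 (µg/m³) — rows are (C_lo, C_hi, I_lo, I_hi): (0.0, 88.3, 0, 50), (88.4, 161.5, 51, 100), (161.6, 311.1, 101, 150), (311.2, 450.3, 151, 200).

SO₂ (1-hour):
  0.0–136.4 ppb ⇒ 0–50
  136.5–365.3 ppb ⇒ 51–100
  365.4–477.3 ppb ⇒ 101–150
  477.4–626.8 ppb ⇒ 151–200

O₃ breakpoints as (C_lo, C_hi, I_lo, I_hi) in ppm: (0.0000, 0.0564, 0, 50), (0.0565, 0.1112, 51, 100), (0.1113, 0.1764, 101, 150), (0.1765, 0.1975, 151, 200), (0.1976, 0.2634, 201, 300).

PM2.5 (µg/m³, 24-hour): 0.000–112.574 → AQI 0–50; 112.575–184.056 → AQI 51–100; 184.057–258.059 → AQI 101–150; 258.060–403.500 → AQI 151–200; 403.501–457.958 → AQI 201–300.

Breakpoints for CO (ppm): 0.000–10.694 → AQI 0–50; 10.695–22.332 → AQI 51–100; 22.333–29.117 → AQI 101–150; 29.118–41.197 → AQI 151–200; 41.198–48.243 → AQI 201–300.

253

NO₂: 922 lies in 889–1098, so I_lo=151, I_hi=200, C_lo=889, C_hi=1098.
(200−151)/(1098−889) × (922−889) + 151 = 49/209 × 33 + 151 ≈ 158.74 → 159.
PM10 194.5: bracket 161.6–311.1 → index 101–150; slope 49/149.5, offset 32.9.
AQI = 101 + 49/149.5·32.9 ≈ 111.78 ⇒ 112.
SO₂: 472.0 lies in 365.4–477.3, so I_lo=101, I_hi=150, C_lo=365.4, C_hi=477.3.
(150−101)/(477.3−365.4) × (472.0−365.4) + 101 = 49/111.9 × 106.6 + 101 ≈ 147.68 → 148.
O₃: row 0.0000–0.0564 (AQI 0–50). (50−0)·(0.0146−0.0000)/(0.0564−0.0000) + 0 = 50·0.0146/0.0564 + 0 ≈ 12.94 → 13.
PM2.5 447.990: bracket 403.501–457.958 → index 201–300; slope 99/54.457, offset 44.489.
AQI = 201 + 99/54.457·44.489 ≈ 281.88 ⇒ 282.
CO: row 41.198–48.243 (AQI 201–300). (300−201)·(44.866−41.198)/(48.243−41.198) + 201 = 99·3.668/7.045 + 201 ≈ 252.54 → 253.
Sub-indices: NO₂→159, PM10→112, SO₂→148, O₃→13, PM2.5→282, CO→253. Ranked high→low: 282, 253, 159, 148, 112, 13. Second-highest sub-index = 253.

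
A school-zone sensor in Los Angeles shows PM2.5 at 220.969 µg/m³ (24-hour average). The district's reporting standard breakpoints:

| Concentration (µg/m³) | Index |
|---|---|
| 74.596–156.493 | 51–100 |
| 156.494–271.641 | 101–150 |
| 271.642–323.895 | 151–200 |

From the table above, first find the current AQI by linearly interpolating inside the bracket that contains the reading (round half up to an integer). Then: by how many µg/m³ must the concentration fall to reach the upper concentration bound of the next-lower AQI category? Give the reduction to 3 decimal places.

PM2.5: row 156.494–271.641 (AQI 101–150). (150−101)·(220.969−156.494)/(271.641−156.494) + 101 = 49·64.475/115.147 + 101 ≈ 128.44 → 128.
Current AQI 128 is in the Unhealthy for Sensitive Groups range (101–150). The next-lower category tops out at AQI 100, whose upper concentration bound is 156.493 µg/m³.
Reduction needed = 220.969 − 156.493 = 64.476 µg/m³.

64.476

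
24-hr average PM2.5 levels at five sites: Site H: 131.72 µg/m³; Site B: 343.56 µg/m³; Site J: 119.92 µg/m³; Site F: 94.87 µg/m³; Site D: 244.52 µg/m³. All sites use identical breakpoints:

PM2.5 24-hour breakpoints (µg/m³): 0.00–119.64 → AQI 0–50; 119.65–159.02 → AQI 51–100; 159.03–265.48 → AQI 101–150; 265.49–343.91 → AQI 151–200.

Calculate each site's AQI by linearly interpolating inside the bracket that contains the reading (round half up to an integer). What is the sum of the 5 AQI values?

Site H: row 119.65–159.02 (AQI 51–100). (100−51)·(131.72−119.65)/(159.02−119.65) + 51 = 49·12.07/39.37 + 51 ≈ 66.02 → 66.
Site B: 343.56 lies in 265.49–343.91, so I_lo=151, I_hi=200, C_lo=265.49, C_hi=343.91.
(200−151)/(343.91−265.49) × (343.56−265.49) + 151 = 49/78.42 × 78.07 + 151 ≈ 199.78 → 200.
Site J: row 119.65–159.02 (AQI 51–100). (100−51)·(119.92−119.65)/(159.02−119.65) + 51 = 49·0.27/39.37 + 51 ≈ 51.34 → 51.
Site F: 94.87 lies in 0.00–119.64, so I_lo=0, I_hi=50, C_lo=0.00, C_hi=119.64.
(50−0)/(119.64−0.00) × (94.87−0.00) + 0 = 50/119.64 × 94.87 + 0 ≈ 39.65 → 40.
Site D: 244.52 ∈ [159.03, 265.48] ↔ index [101, 150].
101 + (244.52−159.03)·(150−101)/(265.48−159.03) = 101 + 85.49·49/106.45 ≈ 140.35, so AQI = 140.
AQIs: Site H=66, Site B=200, Site J=51, Site F=40, Site D=140. Sum = 66 + 200 + 51 + 40 + 140 = 497.

497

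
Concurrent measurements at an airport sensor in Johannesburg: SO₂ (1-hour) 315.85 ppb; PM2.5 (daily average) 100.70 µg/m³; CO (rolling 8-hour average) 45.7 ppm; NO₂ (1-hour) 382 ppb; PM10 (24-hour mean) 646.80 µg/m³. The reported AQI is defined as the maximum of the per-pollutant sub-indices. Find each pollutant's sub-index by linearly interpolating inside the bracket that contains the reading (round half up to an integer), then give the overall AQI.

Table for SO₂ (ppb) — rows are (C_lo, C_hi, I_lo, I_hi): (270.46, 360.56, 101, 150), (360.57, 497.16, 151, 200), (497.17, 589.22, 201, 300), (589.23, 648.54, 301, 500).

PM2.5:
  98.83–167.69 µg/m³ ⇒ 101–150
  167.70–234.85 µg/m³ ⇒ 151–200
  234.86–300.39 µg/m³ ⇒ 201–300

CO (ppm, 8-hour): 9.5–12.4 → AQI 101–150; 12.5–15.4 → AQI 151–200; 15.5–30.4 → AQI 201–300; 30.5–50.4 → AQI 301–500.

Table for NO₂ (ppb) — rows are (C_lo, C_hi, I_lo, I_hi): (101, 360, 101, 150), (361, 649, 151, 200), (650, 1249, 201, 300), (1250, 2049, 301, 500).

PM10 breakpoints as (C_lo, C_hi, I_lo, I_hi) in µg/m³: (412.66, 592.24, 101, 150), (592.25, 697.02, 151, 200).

453

SO₂ 315.85: bracket 270.46–360.56 → index 101–150; slope 49/90.10, offset 45.39.
AQI = 101 + 49/90.10·45.39 ≈ 125.68 ⇒ 126.
PM2.5: 100.70 lies in 98.83–167.69, so I_lo=101, I_hi=150, C_lo=98.83, C_hi=167.69.
(150−101)/(167.69−98.83) × (100.70−98.83) + 101 = 49/68.86 × 1.87 + 101 ≈ 102.33 → 102.
CO: 45.7 ∈ [30.5, 50.4] ↔ index [301, 500].
301 + (45.7−30.5)·(500−301)/(50.4−30.5) = 301 + 15.2·199/19.9 ≈ 453.00, so AQI = 453.
NO₂ 382: bracket 361–649 → index 151–200; slope 49/288, offset 21.
AQI = 151 + 49/288·21 ≈ 154.57 ⇒ 155.
PM10: 646.80 ∈ [592.25, 697.02] ↔ index [151, 200].
151 + (646.80−592.25)·(200−151)/(697.02−592.25) = 151 + 54.55·49/104.77 ≈ 176.51, so AQI = 177.
Sub-indices: SO₂→126, PM2.5→102, CO→453, NO₂→155, PM10→177. Overall AQI = max = 453; dominant pollutant is CO.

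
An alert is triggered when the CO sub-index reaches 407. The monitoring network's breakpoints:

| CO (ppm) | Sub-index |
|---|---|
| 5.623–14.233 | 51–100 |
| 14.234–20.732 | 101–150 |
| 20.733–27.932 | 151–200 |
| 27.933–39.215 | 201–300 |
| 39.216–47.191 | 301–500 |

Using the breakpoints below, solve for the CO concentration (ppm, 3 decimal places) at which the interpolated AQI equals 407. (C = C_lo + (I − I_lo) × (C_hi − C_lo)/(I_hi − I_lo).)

43.464

AQI 407 lies in the 301–500 band, which corresponds to 39.216–47.191 ppm.
C = 39.216 + (407−301)×(47.191−39.216)/(500−301) = 39.216 + 106×7.975/199 ≈ 43.46399 ppm → 43.464 ppm to 3 dp.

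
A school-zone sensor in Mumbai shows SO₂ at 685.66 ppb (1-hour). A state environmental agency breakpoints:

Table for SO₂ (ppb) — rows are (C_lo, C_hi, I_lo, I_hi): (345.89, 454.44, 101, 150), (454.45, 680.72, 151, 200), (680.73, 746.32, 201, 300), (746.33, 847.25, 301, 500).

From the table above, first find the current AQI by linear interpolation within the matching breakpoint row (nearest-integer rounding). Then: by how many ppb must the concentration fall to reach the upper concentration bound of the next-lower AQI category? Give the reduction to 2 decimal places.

4.94

SO₂: 685.66 lies in 680.73–746.32, so I_lo=201, I_hi=300, C_lo=680.73, C_hi=746.32.
(300−201)/(746.32−680.73) × (685.66−680.73) + 201 = 99/65.59 × 4.93 + 201 ≈ 208.44 → 208.
Current AQI 208 is in the Very Unhealthy range (201–300). The next-lower category tops out at AQI 200, whose upper concentration bound is 680.72 ppb.
Reduction needed = 685.66 − 680.72 = 4.94 ppb.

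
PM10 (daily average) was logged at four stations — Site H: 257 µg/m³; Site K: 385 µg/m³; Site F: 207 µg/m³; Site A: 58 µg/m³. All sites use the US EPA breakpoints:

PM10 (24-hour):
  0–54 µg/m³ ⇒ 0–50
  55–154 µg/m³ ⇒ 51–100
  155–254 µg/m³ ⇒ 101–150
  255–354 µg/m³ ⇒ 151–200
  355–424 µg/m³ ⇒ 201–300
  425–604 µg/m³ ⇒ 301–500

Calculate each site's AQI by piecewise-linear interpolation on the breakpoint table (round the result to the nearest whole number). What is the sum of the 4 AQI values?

Site H: 257 lies in 255–354, so I_lo=151, I_hi=200, C_lo=255, C_hi=354.
(200−151)/(354−255) × (257−255) + 151 = 49/99 × 2 + 151 ≈ 151.99 → 152.
Site K: 385 lies in 355–424, so I_lo=201, I_hi=300, C_lo=355, C_hi=424.
(300−201)/(424−355) × (385−355) + 201 = 99/69 × 30 + 201 ≈ 244.04 → 244.
Site F: row 155–254 (AQI 101–150). (150−101)·(207−155)/(254−155) + 101 = 49·52/99 + 101 ≈ 126.74 → 127.
Site A: 58 ∈ [55, 154] ↔ index [51, 100].
51 + (58−55)·(100−51)/(154−55) = 51 + 3·49/99 ≈ 52.48, so AQI = 52.
AQIs: Site H=152, Site K=244, Site F=127, Site A=52. Sum = 152 + 244 + 127 + 52 = 575.

575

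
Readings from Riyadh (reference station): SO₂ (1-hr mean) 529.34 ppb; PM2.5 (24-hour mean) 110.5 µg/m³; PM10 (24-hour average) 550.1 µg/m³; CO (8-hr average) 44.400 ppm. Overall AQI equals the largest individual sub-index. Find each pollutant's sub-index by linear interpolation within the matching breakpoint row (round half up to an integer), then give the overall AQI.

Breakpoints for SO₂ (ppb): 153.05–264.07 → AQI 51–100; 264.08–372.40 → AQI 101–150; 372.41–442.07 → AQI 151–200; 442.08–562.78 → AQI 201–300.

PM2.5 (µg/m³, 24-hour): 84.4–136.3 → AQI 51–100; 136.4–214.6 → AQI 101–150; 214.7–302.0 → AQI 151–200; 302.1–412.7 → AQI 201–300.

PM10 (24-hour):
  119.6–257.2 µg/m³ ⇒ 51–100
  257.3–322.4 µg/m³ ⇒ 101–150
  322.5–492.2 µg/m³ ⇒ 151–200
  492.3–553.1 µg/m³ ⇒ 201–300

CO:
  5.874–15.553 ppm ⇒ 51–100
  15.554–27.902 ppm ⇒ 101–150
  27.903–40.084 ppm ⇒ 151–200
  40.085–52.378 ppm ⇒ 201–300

SO₂: row 442.08–562.78 (AQI 201–300). (300−201)·(529.34−442.08)/(562.78−442.08) + 201 = 99·87.26/120.70 + 201 ≈ 272.57 → 273.
PM2.5: 110.5 lies in 84.4–136.3, so I_lo=51, I_hi=100, C_lo=84.4, C_hi=136.3.
(100−51)/(136.3−84.4) × (110.5−84.4) + 51 = 49/51.9 × 26.1 + 51 ≈ 75.64 → 76.
PM10 550.1: bracket 492.3–553.1 → index 201–300; slope 99/60.8, offset 57.8.
AQI = 201 + 99/60.8·57.8 ≈ 295.12 ⇒ 295.
CO: 44.400 ∈ [40.085, 52.378] ↔ index [201, 300].
201 + (44.400−40.085)·(300−201)/(52.378−40.085) = 201 + 4.315·99/12.293 ≈ 235.75, so AQI = 236.
Sub-indices: SO₂→273, PM2.5→76, PM10→295, CO→236. Overall AQI = max = 295; dominant pollutant is PM10.
AQI 295: Very Unhealthy.

295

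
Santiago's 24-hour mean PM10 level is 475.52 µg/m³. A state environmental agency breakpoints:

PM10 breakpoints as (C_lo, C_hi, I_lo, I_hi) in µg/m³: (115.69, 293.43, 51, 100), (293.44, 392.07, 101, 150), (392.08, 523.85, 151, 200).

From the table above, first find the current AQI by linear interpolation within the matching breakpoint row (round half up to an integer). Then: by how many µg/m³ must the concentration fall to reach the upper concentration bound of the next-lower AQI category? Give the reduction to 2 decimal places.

PM10 475.52: bracket 392.08–523.85 → index 151–200; slope 49/131.77, offset 83.44.
AQI = 151 + 49/131.77·83.44 ≈ 182.03 ⇒ 182.
Current AQI 182 is in the Unhealthy range (151–200). The next-lower category tops out at AQI 150, whose upper concentration bound is 392.07 µg/m³.
Reduction needed = 475.52 − 392.07 = 83.45 µg/m³.

83.45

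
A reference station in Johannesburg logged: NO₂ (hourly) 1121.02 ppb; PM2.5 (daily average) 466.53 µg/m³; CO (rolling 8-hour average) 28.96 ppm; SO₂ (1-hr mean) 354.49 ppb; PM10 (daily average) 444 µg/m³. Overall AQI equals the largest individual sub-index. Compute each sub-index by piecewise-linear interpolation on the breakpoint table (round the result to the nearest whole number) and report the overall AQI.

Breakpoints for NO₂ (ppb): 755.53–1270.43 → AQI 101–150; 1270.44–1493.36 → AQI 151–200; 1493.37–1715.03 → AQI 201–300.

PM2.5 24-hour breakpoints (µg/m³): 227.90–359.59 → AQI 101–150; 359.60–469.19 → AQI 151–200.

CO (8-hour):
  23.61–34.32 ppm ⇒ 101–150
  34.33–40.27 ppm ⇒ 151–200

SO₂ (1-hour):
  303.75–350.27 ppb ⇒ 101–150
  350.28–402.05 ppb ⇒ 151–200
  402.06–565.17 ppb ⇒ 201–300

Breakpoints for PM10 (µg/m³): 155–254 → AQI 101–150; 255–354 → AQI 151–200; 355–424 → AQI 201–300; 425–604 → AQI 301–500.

322

NO₂: 1121.02 lies in 755.53–1270.43, so I_lo=101, I_hi=150, C_lo=755.53, C_hi=1270.43.
(150−101)/(1270.43−755.53) × (1121.02−755.53) + 101 = 49/514.90 × 365.49 + 101 ≈ 135.78 → 136.
PM2.5: 466.53 lies in 359.60–469.19, so I_lo=151, I_hi=200, C_lo=359.60, C_hi=469.19.
(200−151)/(469.19−359.60) × (466.53−359.60) + 151 = 49/109.59 × 106.93 + 151 ≈ 198.81 → 199.
CO: 28.96 lies in 23.61–34.32, so I_lo=101, I_hi=150, C_lo=23.61, C_hi=34.32.
(150−101)/(34.32−23.61) × (28.96−23.61) + 101 = 49/10.71 × 5.35 + 101 ≈ 125.48 → 125.
SO₂: 354.49 lies in 350.28–402.05, so I_lo=151, I_hi=200, C_lo=350.28, C_hi=402.05.
(200−151)/(402.05−350.28) × (354.49−350.28) + 151 = 49/51.77 × 4.21 + 151 ≈ 154.98 → 155.
PM10 444: bracket 425–604 → index 301–500; slope 199/179, offset 19.
AQI = 301 + 199/179·19 ≈ 322.12 ⇒ 322.
Sub-indices: NO₂→136, PM2.5→199, CO→125, SO₂→155, PM10→322. Overall AQI = max = 322; dominant pollutant is PM10.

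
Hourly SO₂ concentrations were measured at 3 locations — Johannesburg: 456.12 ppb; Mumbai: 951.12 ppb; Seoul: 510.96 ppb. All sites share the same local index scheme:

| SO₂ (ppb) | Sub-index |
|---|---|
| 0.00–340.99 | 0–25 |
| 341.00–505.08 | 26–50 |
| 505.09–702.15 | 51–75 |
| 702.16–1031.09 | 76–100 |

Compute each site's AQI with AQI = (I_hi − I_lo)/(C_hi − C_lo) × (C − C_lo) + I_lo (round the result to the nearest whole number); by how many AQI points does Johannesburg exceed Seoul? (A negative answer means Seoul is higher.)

-9

Johannesburg: 456.12 ∈ [341.00, 505.08] ↔ index [26, 50].
26 + (456.12−341.00)·(50−26)/(505.08−341.00) = 26 + 115.12·24/164.08 ≈ 42.84, so AQI = 43.
Mumbai: 951.12 lies in 702.16–1031.09, so I_lo=76, I_hi=100, C_lo=702.16, C_hi=1031.09.
(100−76)/(1031.09−702.16) × (951.12−702.16) + 76 = 24/328.93 × 248.96 + 76 ≈ 94.17 → 94.
Seoul: 510.96 ∈ [505.09, 702.15] ↔ index [51, 75].
51 + (510.96−505.09)·(75−51)/(702.15−505.09) = 51 + 5.87·24/197.06 ≈ 51.71, so AQI = 52.
AQIs: Johannesburg=43, Mumbai=94, Seoul=52. Johannesburg (43) − Seoul (52) = -9.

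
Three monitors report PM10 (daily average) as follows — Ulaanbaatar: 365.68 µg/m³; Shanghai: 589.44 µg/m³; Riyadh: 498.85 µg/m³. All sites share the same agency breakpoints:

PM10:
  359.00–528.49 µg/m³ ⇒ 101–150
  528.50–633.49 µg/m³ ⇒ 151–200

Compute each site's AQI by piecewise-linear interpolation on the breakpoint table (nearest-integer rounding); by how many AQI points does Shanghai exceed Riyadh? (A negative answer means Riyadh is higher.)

38

Ulaanbaatar: row 359.00–528.49 (AQI 101–150). (150−101)·(365.68−359.00)/(528.49−359.00) + 101 = 49·6.68/169.49 + 101 ≈ 102.93 → 103.
Shanghai: 589.44 ∈ [528.50, 633.49] ↔ index [151, 200].
151 + (589.44−528.50)·(200−151)/(633.49−528.50) = 151 + 60.94·49/104.99 ≈ 179.44, so AQI = 179.
Riyadh: 498.85 ∈ [359.00, 528.49] ↔ index [101, 150].
101 + (498.85−359.00)·(150−101)/(528.49−359.00) = 101 + 139.85·49/169.49 ≈ 141.43, so AQI = 141.
AQIs: Ulaanbaatar=103, Shanghai=179, Riyadh=141. Shanghai (179) − Riyadh (141) = 38.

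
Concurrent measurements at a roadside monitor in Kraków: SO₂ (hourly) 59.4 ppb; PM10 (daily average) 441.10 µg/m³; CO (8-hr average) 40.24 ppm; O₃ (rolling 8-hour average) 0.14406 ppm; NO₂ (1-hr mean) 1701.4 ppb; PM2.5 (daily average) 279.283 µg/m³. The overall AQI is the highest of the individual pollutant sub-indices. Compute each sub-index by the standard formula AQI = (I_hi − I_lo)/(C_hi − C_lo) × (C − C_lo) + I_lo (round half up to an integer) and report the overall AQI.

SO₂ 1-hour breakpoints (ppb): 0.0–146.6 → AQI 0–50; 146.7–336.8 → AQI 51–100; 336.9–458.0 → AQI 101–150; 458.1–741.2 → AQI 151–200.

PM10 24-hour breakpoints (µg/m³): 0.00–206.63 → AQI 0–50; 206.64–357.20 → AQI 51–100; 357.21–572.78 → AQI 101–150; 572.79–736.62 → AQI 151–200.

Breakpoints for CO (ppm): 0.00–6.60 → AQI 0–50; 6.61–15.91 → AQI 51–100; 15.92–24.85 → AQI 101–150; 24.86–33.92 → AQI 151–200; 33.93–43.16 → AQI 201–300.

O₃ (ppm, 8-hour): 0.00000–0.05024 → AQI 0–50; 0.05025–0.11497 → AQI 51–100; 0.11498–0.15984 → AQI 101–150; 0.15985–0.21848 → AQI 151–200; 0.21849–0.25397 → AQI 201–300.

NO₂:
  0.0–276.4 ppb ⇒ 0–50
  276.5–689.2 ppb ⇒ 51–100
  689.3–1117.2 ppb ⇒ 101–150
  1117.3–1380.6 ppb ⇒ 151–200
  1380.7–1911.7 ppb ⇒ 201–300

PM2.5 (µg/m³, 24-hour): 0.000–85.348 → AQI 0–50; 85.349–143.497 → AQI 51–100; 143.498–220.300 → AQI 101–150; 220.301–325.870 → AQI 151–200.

SO₂: 59.4 lies in 0.0–146.6, so I_lo=0, I_hi=50, C_lo=0.0, C_hi=146.6.
(50−0)/(146.6−0.0) × (59.4−0.0) + 0 = 50/146.6 × 59.4 + 0 ≈ 20.26 → 20.
PM10: row 357.21–572.78 (AQI 101–150). (150−101)·(441.10−357.21)/(572.78−357.21) + 101 = 49·83.89/215.57 + 101 ≈ 120.07 → 120.
CO: 40.24 lies in 33.93–43.16, so I_lo=201, I_hi=300, C_lo=33.93, C_hi=43.16.
(300−201)/(43.16−33.93) × (40.24−33.93) + 201 = 99/9.23 × 6.31 + 201 ≈ 268.68 → 269.
O₃: 0.14406 lies in 0.11498–0.15984, so I_lo=101, I_hi=150, C_lo=0.11498, C_hi=0.15984.
(150−101)/(0.15984−0.11498) × (0.14406−0.11498) + 101 = 49/0.04486 × 0.02908 + 101 ≈ 132.76 → 133.
NO₂: 1701.4 lies in 1380.7–1911.7, so I_lo=201, I_hi=300, C_lo=1380.7, C_hi=1911.7.
(300−201)/(1911.7−1380.7) × (1701.4−1380.7) + 201 = 99/531.0 × 320.7 + 201 ≈ 260.79 → 261.
PM2.5: 279.283 lies in 220.301–325.870, so I_lo=151, I_hi=200, C_lo=220.301, C_hi=325.870.
(200−151)/(325.870−220.301) × (279.283−220.301) + 151 = 49/105.569 × 58.982 + 151 ≈ 178.38 → 178.
Sub-indices: SO₂→20, PM10→120, CO→269, O₃→133, NO₂→261, PM2.5→178. Overall AQI = max = 269; dominant pollutant is CO.

269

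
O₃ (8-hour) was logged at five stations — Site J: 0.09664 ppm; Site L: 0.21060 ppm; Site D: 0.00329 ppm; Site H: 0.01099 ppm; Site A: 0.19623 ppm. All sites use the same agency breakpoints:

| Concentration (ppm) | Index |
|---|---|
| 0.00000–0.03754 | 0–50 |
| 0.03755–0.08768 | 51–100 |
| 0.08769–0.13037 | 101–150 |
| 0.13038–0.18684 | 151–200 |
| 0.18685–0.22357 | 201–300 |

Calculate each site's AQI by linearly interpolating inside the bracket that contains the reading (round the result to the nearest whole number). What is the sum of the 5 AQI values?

Site J 0.09664: bracket 0.08769–0.13037 → index 101–150; slope 49/0.04268, offset 0.00895.
AQI = 101 + 49/0.04268·0.00895 ≈ 111.28 ⇒ 111.
Site L: 0.21060 ∈ [0.18685, 0.22357] ↔ index [201, 300].
201 + (0.21060−0.18685)·(300−201)/(0.22357−0.18685) = 201 + 0.02375·99/0.03672 ≈ 265.03, so AQI = 265.
Site D 0.00329: bracket 0.00000–0.03754 → index 0–50; slope 50/0.03754, offset 0.00329.
AQI = 0 + 50/0.03754·0.00329 ≈ 4.38 ⇒ 4.
Site H: 0.01099 lies in 0.00000–0.03754, so I_lo=0, I_hi=50, C_lo=0.00000, C_hi=0.03754.
(50−0)/(0.03754−0.00000) × (0.01099−0.00000) + 0 = 50/0.03754 × 0.01099 + 0 ≈ 14.64 → 15.
Site A: 0.19623 ∈ [0.18685, 0.22357] ↔ index [201, 300].
201 + (0.19623−0.18685)·(300−201)/(0.22357−0.18685) = 201 + 0.00938·99/0.03672 ≈ 226.29, so AQI = 226.
AQIs: Site J=111, Site L=265, Site D=4, Site H=15, Site A=226. Sum = 111 + 265 + 4 + 15 + 226 = 621.

621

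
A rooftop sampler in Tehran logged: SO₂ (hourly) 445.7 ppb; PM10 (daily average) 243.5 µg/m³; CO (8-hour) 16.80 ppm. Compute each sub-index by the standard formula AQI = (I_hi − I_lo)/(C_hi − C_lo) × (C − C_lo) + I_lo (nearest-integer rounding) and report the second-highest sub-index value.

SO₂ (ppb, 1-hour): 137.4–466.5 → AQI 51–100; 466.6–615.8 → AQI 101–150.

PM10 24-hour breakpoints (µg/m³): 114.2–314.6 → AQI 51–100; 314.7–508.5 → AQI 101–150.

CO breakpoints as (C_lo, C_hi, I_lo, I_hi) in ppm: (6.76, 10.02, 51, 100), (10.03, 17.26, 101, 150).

SO₂ 445.7: bracket 137.4–466.5 → index 51–100; slope 49/329.1, offset 308.3.
AQI = 51 + 49/329.1·308.3 ≈ 96.90 ⇒ 97.
PM10: 243.5 lies in 114.2–314.6, so I_lo=51, I_hi=100, C_lo=114.2, C_hi=314.6.
(100−51)/(314.6−114.2) × (243.5−114.2) + 51 = 49/200.4 × 129.3 + 51 ≈ 82.62 → 83.
CO: 16.80 lies in 10.03–17.26, so I_lo=101, I_hi=150, C_lo=10.03, C_hi=17.26.
(150−101)/(17.26−10.03) × (16.80−10.03) + 101 = 49/7.23 × 6.77 + 101 ≈ 146.88 → 147.
Sub-indices: SO₂→97, PM10→83, CO→147. Ranked high→low: 147, 97, 83. Second-highest sub-index = 97.

97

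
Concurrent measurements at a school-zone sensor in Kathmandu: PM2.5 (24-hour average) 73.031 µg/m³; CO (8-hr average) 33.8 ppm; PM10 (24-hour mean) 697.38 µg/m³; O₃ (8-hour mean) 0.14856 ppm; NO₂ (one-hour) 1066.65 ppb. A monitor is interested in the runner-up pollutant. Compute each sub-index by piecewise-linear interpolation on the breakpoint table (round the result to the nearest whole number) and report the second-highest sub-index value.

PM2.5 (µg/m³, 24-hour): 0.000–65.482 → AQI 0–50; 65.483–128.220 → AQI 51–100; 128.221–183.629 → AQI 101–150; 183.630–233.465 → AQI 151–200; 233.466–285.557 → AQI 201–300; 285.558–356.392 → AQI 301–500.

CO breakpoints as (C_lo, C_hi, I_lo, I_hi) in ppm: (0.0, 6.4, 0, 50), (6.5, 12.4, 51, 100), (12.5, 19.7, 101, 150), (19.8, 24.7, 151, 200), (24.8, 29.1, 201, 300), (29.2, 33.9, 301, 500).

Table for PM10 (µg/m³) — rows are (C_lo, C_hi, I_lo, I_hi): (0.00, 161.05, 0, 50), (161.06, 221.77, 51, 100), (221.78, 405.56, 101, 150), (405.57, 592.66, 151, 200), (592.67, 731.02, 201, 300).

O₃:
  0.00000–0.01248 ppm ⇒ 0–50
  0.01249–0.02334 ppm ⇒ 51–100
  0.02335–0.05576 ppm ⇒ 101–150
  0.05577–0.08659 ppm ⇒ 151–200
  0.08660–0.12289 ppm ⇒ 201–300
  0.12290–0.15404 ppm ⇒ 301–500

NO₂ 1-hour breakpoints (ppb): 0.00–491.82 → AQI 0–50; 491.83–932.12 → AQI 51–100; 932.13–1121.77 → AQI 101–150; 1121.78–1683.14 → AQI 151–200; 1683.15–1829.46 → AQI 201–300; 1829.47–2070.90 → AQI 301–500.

465

PM2.5: 73.031 lies in 65.483–128.220, so I_lo=51, I_hi=100, C_lo=65.483, C_hi=128.220.
(100−51)/(128.220−65.483) × (73.031−65.483) + 51 = 49/62.737 × 7.548 + 51 ≈ 56.90 → 57.
CO 33.8: bracket 29.2–33.9 → index 301–500; slope 199/4.7, offset 4.6.
AQI = 301 + 199/4.7·4.6 ≈ 495.77 ⇒ 496.
PM10: row 592.67–731.02 (AQI 201–300). (300−201)·(697.38−592.67)/(731.02−592.67) + 201 = 99·104.71/138.35 + 201 ≈ 275.93 → 276.
O₃: row 0.12290–0.15404 (AQI 301–500). (500−301)·(0.14856−0.12290)/(0.15404−0.12290) + 301 = 199·0.02566/0.03114 + 301 ≈ 464.98 → 465.
NO₂ 1066.65: bracket 932.13–1121.77 → index 101–150; slope 49/189.64, offset 134.52.
AQI = 101 + 49/189.64·134.52 ≈ 135.76 ⇒ 136.
Sub-indices: PM2.5→57, CO→496, PM10→276, O₃→465, NO₂→136. Ranked high→low: 496, 465, 276, 136, 57. Second-highest sub-index = 465.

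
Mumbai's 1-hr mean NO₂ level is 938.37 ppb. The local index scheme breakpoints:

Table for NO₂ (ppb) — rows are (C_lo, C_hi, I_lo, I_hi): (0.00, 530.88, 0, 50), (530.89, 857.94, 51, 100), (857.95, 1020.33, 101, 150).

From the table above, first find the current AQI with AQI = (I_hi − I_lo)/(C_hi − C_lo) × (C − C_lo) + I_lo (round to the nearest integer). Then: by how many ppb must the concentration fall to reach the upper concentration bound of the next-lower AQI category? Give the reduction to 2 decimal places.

NO₂ 938.37: bracket 857.95–1020.33 → index 101–150; slope 49/162.38, offset 80.42.
AQI = 101 + 49/162.38·80.42 ≈ 125.27 ⇒ 125.
Current AQI 125 is in the Unhealthy for Sensitive Groups range (101–150). The next-lower category tops out at AQI 100, whose upper concentration bound is 857.94 ppb.
Reduction needed = 938.37 − 857.94 = 80.43 ppb.

80.43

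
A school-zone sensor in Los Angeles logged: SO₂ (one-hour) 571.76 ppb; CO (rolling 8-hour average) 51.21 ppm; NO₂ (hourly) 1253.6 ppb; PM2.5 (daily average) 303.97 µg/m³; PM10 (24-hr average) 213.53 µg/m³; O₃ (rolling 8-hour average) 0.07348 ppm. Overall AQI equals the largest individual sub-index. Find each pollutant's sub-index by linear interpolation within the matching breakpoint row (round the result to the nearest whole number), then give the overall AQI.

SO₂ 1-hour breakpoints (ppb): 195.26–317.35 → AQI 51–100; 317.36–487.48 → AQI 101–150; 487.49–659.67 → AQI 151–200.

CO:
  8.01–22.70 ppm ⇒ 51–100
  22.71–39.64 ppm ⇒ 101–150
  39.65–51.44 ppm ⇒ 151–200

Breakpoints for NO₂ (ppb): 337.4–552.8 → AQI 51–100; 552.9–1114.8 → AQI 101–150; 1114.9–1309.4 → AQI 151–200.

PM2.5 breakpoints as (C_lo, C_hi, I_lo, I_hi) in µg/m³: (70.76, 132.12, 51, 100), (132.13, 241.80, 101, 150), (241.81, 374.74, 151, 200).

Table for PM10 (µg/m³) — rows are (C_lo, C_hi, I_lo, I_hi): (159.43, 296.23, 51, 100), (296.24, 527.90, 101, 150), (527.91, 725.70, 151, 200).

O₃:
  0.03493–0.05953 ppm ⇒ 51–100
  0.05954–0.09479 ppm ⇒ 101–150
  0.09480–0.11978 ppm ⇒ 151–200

199

SO₂: row 487.49–659.67 (AQI 151–200). (200−151)·(571.76−487.49)/(659.67−487.49) + 151 = 49·84.27/172.18 + 151 ≈ 174.98 → 175.
CO: 51.21 lies in 39.65–51.44, so I_lo=151, I_hi=200, C_lo=39.65, C_hi=51.44.
(200−151)/(51.44−39.65) × (51.21−39.65) + 151 = 49/11.79 × 11.56 + 151 ≈ 199.04 → 199.
NO₂: row 1114.9–1309.4 (AQI 151–200). (200−151)·(1253.6−1114.9)/(1309.4−1114.9) + 151 = 49·138.7/194.5 + 151 ≈ 185.94 → 186.
PM2.5 303.97: bracket 241.81–374.74 → index 151–200; slope 49/132.93, offset 62.16.
AQI = 151 + 49/132.93·62.16 ≈ 173.91 ⇒ 174.
PM10 213.53: bracket 159.43–296.23 → index 51–100; slope 49/136.80, offset 54.10.
AQI = 51 + 49/136.80·54.10 ≈ 70.38 ⇒ 70.
O₃: 0.07348 ∈ [0.05954, 0.09479] ↔ index [101, 150].
101 + (0.07348−0.05954)·(150−101)/(0.09479−0.05954) = 101 + 0.01394·49/0.03525 ≈ 120.38, so AQI = 120.
Sub-indices: SO₂→175, CO→199, NO₂→186, PM2.5→174, PM10→70, O₃→120. Overall AQI = max = 199; dominant pollutant is CO.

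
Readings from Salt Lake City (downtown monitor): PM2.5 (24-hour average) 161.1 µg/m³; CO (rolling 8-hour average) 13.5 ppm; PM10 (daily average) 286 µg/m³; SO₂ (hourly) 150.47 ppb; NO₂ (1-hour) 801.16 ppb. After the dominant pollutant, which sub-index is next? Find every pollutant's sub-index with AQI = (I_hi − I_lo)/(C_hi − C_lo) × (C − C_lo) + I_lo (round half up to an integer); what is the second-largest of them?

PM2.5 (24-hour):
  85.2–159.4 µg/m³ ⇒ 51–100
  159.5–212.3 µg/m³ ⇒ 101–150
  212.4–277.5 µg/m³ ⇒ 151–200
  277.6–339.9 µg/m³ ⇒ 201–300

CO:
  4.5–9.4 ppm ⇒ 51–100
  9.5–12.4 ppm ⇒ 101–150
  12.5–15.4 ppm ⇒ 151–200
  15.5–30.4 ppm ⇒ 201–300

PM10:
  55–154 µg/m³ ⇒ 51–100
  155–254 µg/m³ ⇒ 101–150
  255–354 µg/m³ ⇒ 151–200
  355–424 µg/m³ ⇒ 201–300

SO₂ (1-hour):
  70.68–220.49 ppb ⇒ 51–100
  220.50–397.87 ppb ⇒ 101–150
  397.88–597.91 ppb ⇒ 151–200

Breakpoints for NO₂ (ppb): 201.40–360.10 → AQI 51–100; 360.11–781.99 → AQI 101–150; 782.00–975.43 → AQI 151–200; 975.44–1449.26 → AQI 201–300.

PM2.5: 161.1 lies in 159.5–212.3, so I_lo=101, I_hi=150, C_lo=159.5, C_hi=212.3.
(150−101)/(212.3−159.5) × (161.1−159.5) + 101 = 49/52.8 × 1.6 + 101 ≈ 102.48 → 102.
CO 13.5: bracket 12.5–15.4 → index 151–200; slope 49/2.9, offset 1.0.
AQI = 151 + 49/2.9·1.0 ≈ 167.90 ⇒ 168.
PM10: 286 lies in 255–354, so I_lo=151, I_hi=200, C_lo=255, C_hi=354.
(200−151)/(354−255) × (286−255) + 151 = 49/99 × 31 + 151 ≈ 166.34 → 166.
SO₂ 150.47: bracket 70.68–220.49 → index 51–100; slope 49/149.81, offset 79.79.
AQI = 51 + 49/149.81·79.79 ≈ 77.10 ⇒ 77.
NO₂ 801.16: bracket 782.00–975.43 → index 151–200; slope 49/193.43, offset 19.16.
AQI = 151 + 49/193.43·19.16 ≈ 155.85 ⇒ 156.
Sub-indices: PM2.5→102, CO→168, PM10→166, SO₂→77, NO₂→156. Ranked high→low: 168, 166, 156, 102, 77. Second-highest sub-index = 166.

166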